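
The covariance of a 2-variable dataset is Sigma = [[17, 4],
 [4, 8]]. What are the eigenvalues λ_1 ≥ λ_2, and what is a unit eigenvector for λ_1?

Step 1 — characteristic polynomial of 2×2 Sigma:
  det(Sigma - λI) = λ² - trace · λ + det = 0.
  trace = 17 + 8 = 25, det = 17·8 - (4)² = 120.
Step 2 — discriminant:
  Δ = trace² - 4·det = 625 - 480 = 145.
Step 3 — eigenvalues:
  λ = (trace ± √Δ)/2 = (25 ± 12.0416)/2,
  λ_1 = 18.5208,  λ_2 = 6.4792.

Step 4 — unit eigenvector for λ_1: solve (Sigma - λ_1 I)v = 0. First row:
  (17 - 18.5208)·v_x + (4)·v_y = 0, i.e. (-1.5208)·v_x + (4)·v_y = 0,
  so v ∝ (b, λ_1 - a) = (4, 1.5208) = u.
  ||u|| = √((4)² + (1.5208)²) = √(18.3128) ≈ 4.2793,
  v_1 = u/||u|| ≈ (0.9347, 0.3554) (||v_1|| = 1).

λ_1 = 18.5208,  λ_2 = 6.4792;  v_1 ≈ (0.9347, 0.3554)


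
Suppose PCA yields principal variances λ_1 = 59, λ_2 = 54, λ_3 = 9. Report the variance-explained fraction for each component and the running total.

Step 1 — total variance = trace(Sigma) = Σ λ_i = 59 + 54 + 9 = 122.

Step 2 — fraction explained by component i = λ_i / Σ λ:
  PC1: 59/122 = 0.4836
  PC2: 54/122 = 0.4426
  PC3: 9/122 = 0.0738

Step 3 — cumulative fraction after k components = (λ_1 + ... + λ_k) / Σ λ:
  k = 1: 59/122 = 0.4836
  k = 2: (59 + 54)/122 = 113/122 = 0.9262
  k = 3: (59 + 54 + 9)/122 = 122/122 = 1

Summary (fraction, with percent):

explained: PC1 0.4836 (48.36%), PC2 0.4426 (44.26%), PC3 0.0738 (7.38%);  cumulative: 0.4836, 0.9262, 1


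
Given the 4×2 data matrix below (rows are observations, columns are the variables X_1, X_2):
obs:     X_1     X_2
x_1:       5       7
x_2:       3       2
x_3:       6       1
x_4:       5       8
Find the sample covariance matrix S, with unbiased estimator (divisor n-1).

Step 1 — column means:
  mean(X_1) = (5 + 3 + 6 + 5) / 4 = 19/4 = 4.75
  mean(X_2) = (7 + 2 + 1 + 8) / 4 = 18/4 = 4.5

Step 2 — sample covariance S[i,j] = (1/(n-1)) · Σ_k (x_{k,i} - mean_i) · (x_{k,j} - mean_j), with n-1 = 3.
  S[X_1,X_1] = ((0.25)·(0.25) + (-1.75)·(-1.75) + (1.25)·(1.25) + (0.25)·(0.25)) / 3 = 4.75/3 = 1.5833
  S[X_1,X_2] = ((0.25)·(2.5) + (-1.75)·(-2.5) + (1.25)·(-3.5) + (0.25)·(3.5)) / 3 = 1.5/3 = 0.5
  S[X_2,X_2] = ((2.5)·(2.5) + (-2.5)·(-2.5) + (-3.5)·(-3.5) + (3.5)·(3.5)) / 3 = 37/3 = 12.3333

S is symmetric (S[j,i] = S[i,j]). Assembling:

S = [[1.5833, 0.5],
 [0.5, 12.3333]]


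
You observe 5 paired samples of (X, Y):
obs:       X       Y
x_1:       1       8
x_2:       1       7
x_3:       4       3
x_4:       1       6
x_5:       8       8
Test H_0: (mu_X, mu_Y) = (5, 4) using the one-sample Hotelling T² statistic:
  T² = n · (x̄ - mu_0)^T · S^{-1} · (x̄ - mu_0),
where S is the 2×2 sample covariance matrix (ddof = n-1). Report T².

Step 1 — sample mean vector:
  mean(X) = (1 + 1 + 4 + 1 + 8) / 5 = 15/5 = 3
  mean(Y) = (8 + 7 + 3 + 6 + 8) / 5 = 32/5 = 6.4
  x̄ = (3, 6.4),  deviation x̄ - mu_0 = (3, 6.4) - (5, 4) = (-2, 2.4).

Step 2 — sample covariance matrix, S[i,j] = (1/(n-1)) · Σ_k (x_{k,i} - mean_i) · (x_{k,j} - mean_j), divisor n-1 = 4:
  S[X,X] = ((-2)·(-2) + (-2)·(-2) + (1)·(1) + (-2)·(-2) + (5)·(5)) / 4 = 38/4 = 9.5
  S[X,Y] = ((-2)·(1.6) + (-2)·(0.6) + (1)·(-3.4) + (-2)·(-0.4) + (5)·(1.6)) / 4 = 1/4 = 0.25
  S[Y,Y] = ((1.6)·(1.6) + (0.6)·(0.6) + (-3.4)·(-3.4) + (-0.4)·(-0.4) + (1.6)·(1.6)) / 4 = 17.2/4 = 4.3
  S = [[9.5, 0.25],
 [0.25, 4.3]].

Step 3 — invert S. det(S) = 9.5·4.3 - (0.25)² = 40.7875.
  S^{-1} = (1/det) · [[d, -b], [-b, a]] = [[0.1054, -0.0061],
 [-0.0061, 0.2329]].

Step 4 — quadratic form (x̄ - mu_0)^T · S^{-1} · (x̄ - mu_0):
  S^{-1} · (x̄ - mu_0) = (-0.2256, 0.5713),
  (x̄ - mu_0)^T · [...] = (-2)·(-0.2256) + (2.4)·(0.5713) = 1.8221.

Step 5 — scale by n: T² = 5 · 1.8221 = 9.1106.

T² ≈ 9.1106


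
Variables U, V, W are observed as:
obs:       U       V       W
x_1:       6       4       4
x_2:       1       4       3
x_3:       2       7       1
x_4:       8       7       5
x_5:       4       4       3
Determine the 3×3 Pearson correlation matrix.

Step 1 — column means:
  mean(U) = (6 + 1 + 2 + 8 + 4) / 5 = 21/5 = 4.2
  mean(V) = (4 + 4 + 7 + 7 + 4) / 5 = 26/5 = 5.2
  mean(W) = (4 + 3 + 1 + 5 + 3) / 5 = 16/5 = 3.2

Step 2 — sample variances and covariances s[i,j] = (1/(n-1)) · Σ_k (x_{k,i} - mean_i) · (x_{k,j} - mean_j), with n-1 = 4:
  s[U,U] = ((1.8)·(1.8) + (-3.2)·(-3.2) + (-2.2)·(-2.2) + (3.8)·(3.8) + (-0.2)·(-0.2)) / 4 = 32.8/4 = 8.2
  s[U,V] = ((1.8)·(-1.2) + (-3.2)·(-1.2) + (-2.2)·(1.8) + (3.8)·(1.8) + (-0.2)·(-1.2)) / 4 = 4.8/4 = 1.2
  s[U,W] = ((1.8)·(0.8) + (-3.2)·(-0.2) + (-2.2)·(-2.2) + (3.8)·(1.8) + (-0.2)·(-0.2)) / 4 = 13.8/4 = 3.45
  s[V,V] = ((-1.2)·(-1.2) + (-1.2)·(-1.2) + (1.8)·(1.8) + (1.8)·(1.8) + (-1.2)·(-1.2)) / 4 = 10.8/4 = 2.7
  s[V,W] = ((-1.2)·(0.8) + (-1.2)·(-0.2) + (1.8)·(-2.2) + (1.8)·(1.8) + (-1.2)·(-0.2)) / 4 = -1.2/4 = -0.3
  s[W,W] = ((0.8)·(0.8) + (-0.2)·(-0.2) + (-2.2)·(-2.2) + (1.8)·(1.8) + (-0.2)·(-0.2)) / 4 = 8.8/4 = 2.2
  Sample standard deviations s_i = √(s[i,i]):
  s(U) = √(8.2) = 2.8636
  s(V) = √(2.7) = 1.6432
  s(W) = √(2.2) = 1.4832

Step 3 — r_{ij} = s_{ij} / (s_i · s_j):
  r[U,U] = 1 (diagonal).
  r[U,V] = 1.2 / (2.8636 · 1.6432) = 1.2 / 4.7053 = 0.255
  r[U,W] = 3.45 / (2.8636 · 1.4832) = 3.45 / 4.2474 = 0.8123
  r[V,V] = 1 (diagonal).
  r[V,W] = -0.3 / (1.6432 · 1.4832) = -0.3 / 2.4372 = -0.1231
  r[W,W] = 1 (diagonal).

R is symmetric with unit diagonal. Assembling:

R = [[1, 0.255, 0.8123],
 [0.255, 1, -0.1231],
 [0.8123, -0.1231, 1]]


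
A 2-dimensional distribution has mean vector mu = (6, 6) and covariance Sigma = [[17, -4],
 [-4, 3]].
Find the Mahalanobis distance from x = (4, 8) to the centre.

Step 1 — centre the observation: (x - mu) = (-2, 2).

Step 2 — invert Sigma. det(Sigma) = 17·3 - (-4)² = 35.
  Sigma^{-1} = (1/det) · [[d, -b], [-b, a]] = [[0.0857, 0.1143],
 [0.1143, 0.4857]].

Step 3 — form the quadratic (x - mu)^T · Sigma^{-1} · (x - mu):
  Sigma^{-1} · (x - mu) = (0.0571, 0.7429).
  (x - mu)^T · [Sigma^{-1} · (x - mu)] = (-2)·(0.0571) + (2)·(0.7429) = 1.3714.

Step 4 — take square root: d = √(1.3714) ≈ 1.1711.

d(x, mu) = √(1.3714) ≈ 1.1711


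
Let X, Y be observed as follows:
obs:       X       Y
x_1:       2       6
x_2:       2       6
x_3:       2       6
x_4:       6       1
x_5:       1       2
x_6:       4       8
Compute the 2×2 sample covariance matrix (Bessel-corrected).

Step 1 — column means:
  mean(X) = (2 + 2 + 2 + 6 + 1 + 4) / 6 = 17/6 = 2.8333
  mean(Y) = (6 + 6 + 6 + 1 + 2 + 8) / 6 = 29/6 = 4.8333

Step 2 — sample covariance S[i,j] = (1/(n-1)) · Σ_k (x_{k,i} - mean_i) · (x_{k,j} - mean_j), with n-1 = 5.
  S[X,X] = ((-0.8333)·(-0.8333) + (-0.8333)·(-0.8333) + (-0.8333)·(-0.8333) + (3.1667)·(3.1667) + (-1.8333)·(-1.8333) + (1.1667)·(1.1667)) / 5 = 16.8333/5 = 3.3667
  S[X,Y] = ((-0.8333)·(1.1667) + (-0.8333)·(1.1667) + (-0.8333)·(1.1667) + (3.1667)·(-3.8333) + (-1.8333)·(-2.8333) + (1.1667)·(3.1667)) / 5 = -6.1667/5 = -1.2333
  S[Y,Y] = ((1.1667)·(1.1667) + (1.1667)·(1.1667) + (1.1667)·(1.1667) + (-3.8333)·(-3.8333) + (-2.8333)·(-2.8333) + (3.1667)·(3.1667)) / 5 = 36.8333/5 = 7.3667

S is symmetric (S[j,i] = S[i,j]). Assembling:

S = [[3.3667, -1.2333],
 [-1.2333, 7.3667]]


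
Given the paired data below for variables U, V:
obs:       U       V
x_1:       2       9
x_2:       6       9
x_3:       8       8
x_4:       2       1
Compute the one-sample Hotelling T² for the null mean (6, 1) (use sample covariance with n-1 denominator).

Step 1 — sample mean vector:
  mean(U) = (2 + 6 + 8 + 2) / 4 = 18/4 = 4.5
  mean(V) = (9 + 9 + 8 + 1) / 4 = 27/4 = 6.75
  x̄ = (4.5, 6.75),  deviation x̄ - mu_0 = (4.5, 6.75) - (6, 1) = (-1.5, 5.75).

Step 2 — sample covariance matrix, S[i,j] = (1/(n-1)) · Σ_k (x_{k,i} - mean_i) · (x_{k,j} - mean_j), divisor n-1 = 3:
  S[U,U] = ((-2.5)·(-2.5) + (1.5)·(1.5) + (3.5)·(3.5) + (-2.5)·(-2.5)) / 3 = 27/3 = 9
  S[U,V] = ((-2.5)·(2.25) + (1.5)·(2.25) + (3.5)·(1.25) + (-2.5)·(-5.75)) / 3 = 16.5/3 = 5.5
  S[V,V] = ((2.25)·(2.25) + (2.25)·(2.25) + (1.25)·(1.25) + (-5.75)·(-5.75)) / 3 = 44.75/3 = 14.9167
  S = [[9, 5.5],
 [5.5, 14.9167]].

Step 3 — invert S. det(S) = 9·14.9167 - (5.5)² = 104.
  S^{-1} = (1/det) · [[d, -b], [-b, a]] = [[0.1434, -0.0529],
 [-0.0529, 0.0865]].

Step 4 — quadratic form (x̄ - mu_0)^T · S^{-1} · (x̄ - mu_0):
  S^{-1} · (x̄ - mu_0) = (-0.5192, 0.5769),
  (x̄ - mu_0)^T · [...] = (-1.5)·(-0.5192) + (5.75)·(0.5769) = 4.0962.

Step 5 — scale by n: T² = 4 · 4.0962 = 16.3846.

T² ≈ 16.3846


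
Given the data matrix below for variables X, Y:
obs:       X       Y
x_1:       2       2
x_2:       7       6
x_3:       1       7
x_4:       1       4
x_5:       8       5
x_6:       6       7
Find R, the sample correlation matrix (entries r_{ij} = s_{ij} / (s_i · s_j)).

Step 1 — column means:
  mean(X) = (2 + 7 + 1 + 1 + 8 + 6) / 6 = 25/6 = 4.1667
  mean(Y) = (2 + 6 + 7 + 4 + 5 + 7) / 6 = 31/6 = 5.1667

Step 2 — sample variances and covariances s[i,j] = (1/(n-1)) · Σ_k (x_{k,i} - mean_i) · (x_{k,j} - mean_j), with n-1 = 5:
  s[X,X] = ((-2.1667)·(-2.1667) + (2.8333)·(2.8333) + (-3.1667)·(-3.1667) + (-3.1667)·(-3.1667) + (3.8333)·(3.8333) + (1.8333)·(1.8333)) / 5 = 50.8333/5 = 10.1667
  s[X,Y] = ((-2.1667)·(-3.1667) + (2.8333)·(0.8333) + (-3.1667)·(1.8333) + (-3.1667)·(-1.1667) + (3.8333)·(-0.1667) + (1.8333)·(1.8333)) / 5 = 9.8333/5 = 1.9667
  s[Y,Y] = ((-3.1667)·(-3.1667) + (0.8333)·(0.8333) + (1.8333)·(1.8333) + (-1.1667)·(-1.1667) + (-0.1667)·(-0.1667) + (1.8333)·(1.8333)) / 5 = 18.8333/5 = 3.7667
  Sample standard deviations s_i = √(s[i,i]):
  s(X) = √(10.1667) = 3.1885
  s(Y) = √(3.7667) = 1.9408

Step 3 — r_{ij} = s_{ij} / (s_i · s_j):
  r[X,X] = 1 (diagonal).
  r[X,Y] = 1.9667 / (3.1885 · 1.9408) = 1.9667 / 6.1883 = 0.3178
  r[Y,Y] = 1 (diagonal).

R is symmetric with unit diagonal. Assembling:

R = [[1, 0.3178],
 [0.3178, 1]]


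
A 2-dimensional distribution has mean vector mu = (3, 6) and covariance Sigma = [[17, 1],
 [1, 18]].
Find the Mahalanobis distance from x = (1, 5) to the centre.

Step 1 — centre the observation: (x - mu) = (-2, -1).

Step 2 — invert Sigma. det(Sigma) = 17·18 - (1)² = 305.
  Sigma^{-1} = (1/det) · [[d, -b], [-b, a]] = [[0.059, -0.0033],
 [-0.0033, 0.0557]].

Step 3 — form the quadratic (x - mu)^T · Sigma^{-1} · (x - mu):
  Sigma^{-1} · (x - mu) = (-0.1148, -0.0492).
  (x - mu)^T · [Sigma^{-1} · (x - mu)] = (-2)·(-0.1148) + (-1)·(-0.0492) = 0.2787.

Step 4 — take square root: d = √(0.2787) ≈ 0.5279.

d(x, mu) = √(0.2787) ≈ 0.5279


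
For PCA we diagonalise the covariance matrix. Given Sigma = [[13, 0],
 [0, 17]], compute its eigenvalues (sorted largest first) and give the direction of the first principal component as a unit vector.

Step 1 — characteristic polynomial of 2×2 Sigma:
  det(Sigma - λI) = λ² - trace · λ + det = 0.
  trace = 13 + 17 = 30, det = 13·17 - (0)² = 221.
Step 2 — discriminant:
  Δ = trace² - 4·det = 900 - 884 = 16.
Step 3 — eigenvalues:
  λ = (trace ± √Δ)/2 = (30 ± 4)/2,
  λ_1 = 17,  λ_2 = 13.

Step 4 — unit eigenvector for λ_1: Sigma is diagonal, so its eigenvectors are the coordinate axes. λ_1 = 17 is the diagonal entry on the second coordinate axis, hence
  v_1 = (0, 1) (||v_1|| = 1).

λ_1 = 17,  λ_2 = 13;  v_1 ≈ (0, 1)


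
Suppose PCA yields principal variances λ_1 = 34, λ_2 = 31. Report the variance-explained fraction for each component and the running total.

Step 1 — total variance = trace(Sigma) = Σ λ_i = 34 + 31 = 65.

Step 2 — fraction explained by component i = λ_i / Σ λ:
  PC1: 34/65 = 0.5231
  PC2: 31/65 = 0.4769

Step 3 — cumulative fraction after k components = (λ_1 + ... + λ_k) / Σ λ:
  k = 1: 34/65 = 0.5231
  k = 2: (34 + 31)/65 = 65/65 = 1

Summary (fraction, with percent):

explained: PC1 0.5231 (52.31%), PC2 0.4769 (47.69%);  cumulative: 0.5231, 1


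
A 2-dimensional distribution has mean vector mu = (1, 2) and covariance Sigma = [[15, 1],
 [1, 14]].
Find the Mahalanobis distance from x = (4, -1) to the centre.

Step 1 — centre the observation: (x - mu) = (3, -3).

Step 2 — invert Sigma. det(Sigma) = 15·14 - (1)² = 209.
  Sigma^{-1} = (1/det) · [[d, -b], [-b, a]] = [[0.067, -0.0048],
 [-0.0048, 0.0718]].

Step 3 — form the quadratic (x - mu)^T · Sigma^{-1} · (x - mu):
  Sigma^{-1} · (x - mu) = (0.2153, -0.2297).
  (x - mu)^T · [Sigma^{-1} · (x - mu)] = (3)·(0.2153) + (-3)·(-0.2297) = 1.3349.

Step 4 — take square root: d = √(1.3349) ≈ 1.1554.

d(x, mu) = √(1.3349) ≈ 1.1554


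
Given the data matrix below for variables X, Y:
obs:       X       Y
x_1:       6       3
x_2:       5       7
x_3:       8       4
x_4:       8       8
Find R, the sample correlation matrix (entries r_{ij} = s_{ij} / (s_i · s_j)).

Step 1 — column means:
  mean(X) = (6 + 5 + 8 + 8) / 4 = 27/4 = 6.75
  mean(Y) = (3 + 7 + 4 + 8) / 4 = 22/4 = 5.5

Step 2 — sample variances and covariances s[i,j] = (1/(n-1)) · Σ_k (x_{k,i} - mean_i) · (x_{k,j} - mean_j), with n-1 = 3:
  s[X,X] = ((-0.75)·(-0.75) + (-1.75)·(-1.75) + (1.25)·(1.25) + (1.25)·(1.25)) / 3 = 6.75/3 = 2.25
  s[X,Y] = ((-0.75)·(-2.5) + (-1.75)·(1.5) + (1.25)·(-1.5) + (1.25)·(2.5)) / 3 = 0.5/3 = 0.1667
  s[Y,Y] = ((-2.5)·(-2.5) + (1.5)·(1.5) + (-1.5)·(-1.5) + (2.5)·(2.5)) / 3 = 17/3 = 5.6667
  Sample standard deviations s_i = √(s[i,i]):
  s(X) = √(2.25) = 1.5
  s(Y) = √(5.6667) = 2.3805

Step 3 — r_{ij} = s_{ij} / (s_i · s_j):
  r[X,X] = 1 (diagonal).
  r[X,Y] = 0.1667 / (1.5 · 2.3805) = 0.1667 / 3.5707 = 0.0467
  r[Y,Y] = 1 (diagonal).

R is symmetric with unit diagonal. Assembling:

R = [[1, 0.0467],
 [0.0467, 1]]


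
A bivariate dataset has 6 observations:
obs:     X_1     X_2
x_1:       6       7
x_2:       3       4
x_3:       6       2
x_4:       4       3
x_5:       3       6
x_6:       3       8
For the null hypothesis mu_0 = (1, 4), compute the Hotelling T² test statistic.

Step 1 — sample mean vector:
  mean(X_1) = (6 + 3 + 6 + 4 + 3 + 3) / 6 = 25/6 = 4.1667
  mean(X_2) = (7 + 4 + 2 + 3 + 6 + 8) / 6 = 30/6 = 5
  x̄ = (4.1667, 5),  deviation x̄ - mu_0 = (4.1667, 5) - (1, 4) = (3.1667, 1).

Step 2 — sample covariance matrix, S[i,j] = (1/(n-1)) · Σ_k (x_{k,i} - mean_i) · (x_{k,j} - mean_j), divisor n-1 = 5:
  S[X_1,X_1] = ((1.8333)·(1.8333) + (-1.1667)·(-1.1667) + (1.8333)·(1.8333) + (-0.1667)·(-0.1667) + (-1.1667)·(-1.1667) + (-1.1667)·(-1.1667)) / 5 = 10.8333/5 = 2.1667
  S[X_1,X_2] = ((1.8333)·(2) + (-1.1667)·(-1) + (1.8333)·(-3) + (-0.1667)·(-2) + (-1.1667)·(1) + (-1.1667)·(3)) / 5 = -5/5 = -1
  S[X_2,X_2] = ((2)·(2) + (-1)·(-1) + (-3)·(-3) + (-2)·(-2) + (1)·(1) + (3)·(3)) / 5 = 28/5 = 5.6
  S = [[2.1667, -1],
 [-1, 5.6]].

Step 3 — invert S. det(S) = 2.1667·5.6 - (-1)² = 11.1333.
  S^{-1} = (1/det) · [[d, -b], [-b, a]] = [[0.503, 0.0898],
 [0.0898, 0.1946]].

Step 4 — quadratic form (x̄ - mu_0)^T · S^{-1} · (x̄ - mu_0):
  S^{-1} · (x̄ - mu_0) = (1.6826, 0.479),
  (x̄ - mu_0)^T · [...] = (3.1667)·(1.6826) + (1)·(0.479) = 5.8074.

Step 5 — scale by n: T² = 6 · 5.8074 = 34.8443.

T² ≈ 34.8443


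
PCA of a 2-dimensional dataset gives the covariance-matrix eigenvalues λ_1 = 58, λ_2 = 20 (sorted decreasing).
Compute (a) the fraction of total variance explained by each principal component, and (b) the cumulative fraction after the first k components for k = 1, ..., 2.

Step 1 — total variance = trace(Sigma) = Σ λ_i = 58 + 20 = 78.

Step 2 — fraction explained by component i = λ_i / Σ λ:
  PC1: 58/78 = 0.7436
  PC2: 20/78 = 0.2564

Step 3 — cumulative fraction after k components = (λ_1 + ... + λ_k) / Σ λ:
  k = 1: 58/78 = 0.7436
  k = 2: (58 + 20)/78 = 78/78 = 1

Summary (fraction, with percent):

explained: PC1 0.7436 (74.36%), PC2 0.2564 (25.64%);  cumulative: 0.7436, 1


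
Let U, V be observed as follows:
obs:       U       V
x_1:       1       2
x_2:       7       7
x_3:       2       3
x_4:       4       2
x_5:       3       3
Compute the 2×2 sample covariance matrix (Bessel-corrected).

Step 1 — column means:
  mean(U) = (1 + 7 + 2 + 4 + 3) / 5 = 17/5 = 3.4
  mean(V) = (2 + 7 + 3 + 2 + 3) / 5 = 17/5 = 3.4

Step 2 — sample covariance S[i,j] = (1/(n-1)) · Σ_k (x_{k,i} - mean_i) · (x_{k,j} - mean_j), with n-1 = 4.
  S[U,U] = ((-2.4)·(-2.4) + (3.6)·(3.6) + (-1.4)·(-1.4) + (0.6)·(0.6) + (-0.4)·(-0.4)) / 4 = 21.2/4 = 5.3
  S[U,V] = ((-2.4)·(-1.4) + (3.6)·(3.6) + (-1.4)·(-0.4) + (0.6)·(-1.4) + (-0.4)·(-0.4)) / 4 = 16.2/4 = 4.05
  S[V,V] = ((-1.4)·(-1.4) + (3.6)·(3.6) + (-0.4)·(-0.4) + (-1.4)·(-1.4) + (-0.4)·(-0.4)) / 4 = 17.2/4 = 4.3

S is symmetric (S[j,i] = S[i,j]). Assembling:

S = [[5.3, 4.05],
 [4.05, 4.3]]


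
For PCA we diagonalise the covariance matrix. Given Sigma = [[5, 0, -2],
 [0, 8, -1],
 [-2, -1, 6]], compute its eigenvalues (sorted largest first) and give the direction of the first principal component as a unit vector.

Step 1 — characteristic polynomial p(λ) = det(λI - Sigma) = λ³ - tr·λ² + c_1·λ - det, where tr = trace, c_1 = sum of the principal 2×2 minors, det = det(Sigma):
  tr = 5 + 8 + 6 = 19,
  c_1 = (5·8 - (0)²) + (5·6 - (-2)²) + (8·6 - (-1)²) = 40 + 26 + 47 = 113,
  det = 5·(8·6 - (-1)²) - (0)·((0)·6 - (-1)·(-2)) + (-2)·((0)·(-1) - 8·(-2)) = 5·(47) - (0)·(-2) + (-2)·(16) = 203.
  So p(λ) = λ³ - 19λ² + 113λ - 203.
Step 2 — look for an integer root (rational root theorem: any rational root is an integer divisor of 203). Testing λ = 7:
  p(7) = 343 - 931 + 791 - 203 = 0  ✓
  Dividing out (λ - 7): p(λ) = (λ - 7)(λ² - 12λ + 29).
Step 3 — remaining eigenvalues from the quadratic λ² - 12λ + 29 = 0:
  Δ = 12² - 4·29 = 144 - 116 = 28,  λ = (12 ± √28)/2 = (12 ± 5.2915)/2 ≈ 8.6458 or 3.3542.
  Sorted: λ_1 = 8.6458,  λ_2 = 7,  λ_3 = 3.3542  (check: sum = 19 = tr ✓).

Step 4 — unit eigenvector for λ_1 ≈ 8.6458: v spans the null space of (Sigma - λ_1 I), whose rows are
  r_1 = (-3.6458, 0, -2),  r_2 = (0, -0.6458, -1),  r_3 = (-2, -1, -2.6458).
  v is orthogonal to every row, so take v ∝ r_1 × r_2 = ((0)·(-1) - (-2)·(-0.6458), (-2)·(0) - (-3.6458)·(-1), (-3.6458)·(-0.6458) - (0)·(0)) ≈ (-1.2915, -3.6458, 2.3542).
  Rescale (multiply by -1 so the first nonzero entry is positive): u = (1.2915, 3.6458, -2.3542).
  ||u|| = √((1.2915)² + (3.6458)² + (-2.3542)²) = √(20.502) ≈ 4.5279,  v_1 = u/||u|| ≈ (0.2852, 0.8052, -0.5199) (||v_1|| = 1).

λ_1 = 8.6458,  λ_2 = 7,  λ_3 = 3.3542;  v_1 ≈ (0.2852, 0.8052, -0.5199)


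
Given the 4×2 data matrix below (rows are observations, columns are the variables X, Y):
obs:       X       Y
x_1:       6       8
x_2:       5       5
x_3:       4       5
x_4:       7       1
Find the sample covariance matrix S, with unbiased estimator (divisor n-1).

Step 1 — column means:
  mean(X) = (6 + 5 + 4 + 7) / 4 = 22/4 = 5.5
  mean(Y) = (8 + 5 + 5 + 1) / 4 = 19/4 = 4.75

Step 2 — sample covariance S[i,j] = (1/(n-1)) · Σ_k (x_{k,i} - mean_i) · (x_{k,j} - mean_j), with n-1 = 3.
  S[X,X] = ((0.5)·(0.5) + (-0.5)·(-0.5) + (-1.5)·(-1.5) + (1.5)·(1.5)) / 3 = 5/3 = 1.6667
  S[X,Y] = ((0.5)·(3.25) + (-0.5)·(0.25) + (-1.5)·(0.25) + (1.5)·(-3.75)) / 3 = -4.5/3 = -1.5
  S[Y,Y] = ((3.25)·(3.25) + (0.25)·(0.25) + (0.25)·(0.25) + (-3.75)·(-3.75)) / 3 = 24.75/3 = 8.25

S is symmetric (S[j,i] = S[i,j]). Assembling:

S = [[1.6667, -1.5],
 [-1.5, 8.25]]


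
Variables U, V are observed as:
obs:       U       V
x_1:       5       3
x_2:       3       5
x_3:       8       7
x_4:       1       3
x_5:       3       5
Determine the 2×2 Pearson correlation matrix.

Step 1 — column means:
  mean(U) = (5 + 3 + 8 + 1 + 3) / 5 = 20/5 = 4
  mean(V) = (3 + 5 + 7 + 3 + 5) / 5 = 23/5 = 4.6

Step 2 — sample variances and covariances s[i,j] = (1/(n-1)) · Σ_k (x_{k,i} - mean_i) · (x_{k,j} - mean_j), with n-1 = 4:
  s[U,U] = ((1)·(1) + (-1)·(-1) + (4)·(4) + (-3)·(-3) + (-1)·(-1)) / 4 = 28/4 = 7
  s[U,V] = ((1)·(-1.6) + (-1)·(0.4) + (4)·(2.4) + (-3)·(-1.6) + (-1)·(0.4)) / 4 = 12/4 = 3
  s[V,V] = ((-1.6)·(-1.6) + (0.4)·(0.4) + (2.4)·(2.4) + (-1.6)·(-1.6) + (0.4)·(0.4)) / 4 = 11.2/4 = 2.8
  Sample standard deviations s_i = √(s[i,i]):
  s(U) = √(7) = 2.6458
  s(V) = √(2.8) = 1.6733

Step 3 — r_{ij} = s_{ij} / (s_i · s_j):
  r[U,U] = 1 (diagonal).
  r[U,V] = 3 / (2.6458 · 1.6733) = 3 / 4.4272 = 0.6776
  r[V,V] = 1 (diagonal).

R is symmetric with unit diagonal. Assembling:

R = [[1, 0.6776],
 [0.6776, 1]]


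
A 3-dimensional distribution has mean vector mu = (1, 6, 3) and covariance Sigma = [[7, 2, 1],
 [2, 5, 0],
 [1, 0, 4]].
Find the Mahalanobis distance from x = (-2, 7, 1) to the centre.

Step 1 — centre the observation: (x - mu) = (-3, 1, -2).

Step 2 — invert Sigma (cofactor / det for 3×3, or solve directly):
  Sigma^{-1} = [[0.1681, -0.0672, -0.042],
 [-0.0672, 0.2269, 0.0168],
 [-0.042, 0.0168, 0.2605]].

Step 3 — form the quadratic (x - mu)^T · Sigma^{-1} · (x - mu):
  Sigma^{-1} · (x - mu) = (-0.4874, 0.395, -0.3782).
  (x - mu)^T · [Sigma^{-1} · (x - mu)] = (-3)·(-0.4874) + (1)·(0.395) + (-2)·(-0.3782) = 2.6134.

Step 4 — take square root: d = √(2.6134) ≈ 1.6166.

d(x, mu) = √(2.6134) ≈ 1.6166


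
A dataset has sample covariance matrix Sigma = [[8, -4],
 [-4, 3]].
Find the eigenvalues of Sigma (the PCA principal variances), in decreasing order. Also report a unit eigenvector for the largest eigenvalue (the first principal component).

Step 1 — characteristic polynomial of 2×2 Sigma:
  det(Sigma - λI) = λ² - trace · λ + det = 0.
  trace = 8 + 3 = 11, det = 8·3 - (-4)² = 8.
Step 2 — discriminant:
  Δ = trace² - 4·det = 121 - 32 = 89.
Step 3 — eigenvalues:
  λ = (trace ± √Δ)/2 = (11 ± 9.434)/2,
  λ_1 = 10.217,  λ_2 = 0.783.

Step 4 — unit eigenvector for λ_1: solve (Sigma - λ_1 I)v = 0. First row:
  (8 - 10.217)·v_x + (-4)·v_y = 0, i.e. (-2.217)·v_x + (-4)·v_y = 0,
  so v ∝ (b, λ_1 - a) = (-4, 2.217); multiply by -1 so the first entry is positive: u = (4, -2.217).
  ||u|| = √((4)² + (-2.217)²) = √(20.915) ≈ 4.5733,
  v_1 = u/||u|| ≈ (0.8746, -0.4848) (||v_1|| = 1).

λ_1 = 10.217,  λ_2 = 0.783;  v_1 ≈ (0.8746, -0.4848)


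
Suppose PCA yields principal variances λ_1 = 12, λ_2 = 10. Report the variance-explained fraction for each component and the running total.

Step 1 — total variance = trace(Sigma) = Σ λ_i = 12 + 10 = 22.

Step 2 — fraction explained by component i = λ_i / Σ λ:
  PC1: 12/22 = 0.5455
  PC2: 10/22 = 0.4545

Step 3 — cumulative fraction after k components = (λ_1 + ... + λ_k) / Σ λ:
  k = 1: 12/22 = 0.5455
  k = 2: (12 + 10)/22 = 22/22 = 1

Summary (fraction, with percent):

explained: PC1 0.5455 (54.55%), PC2 0.4545 (45.45%);  cumulative: 0.5455, 1


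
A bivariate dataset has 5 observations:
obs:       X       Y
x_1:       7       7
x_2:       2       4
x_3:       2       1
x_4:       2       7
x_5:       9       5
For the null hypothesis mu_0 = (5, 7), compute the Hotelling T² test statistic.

Step 1 — sample mean vector:
  mean(X) = (7 + 2 + 2 + 2 + 9) / 5 = 22/5 = 4.4
  mean(Y) = (7 + 4 + 1 + 7 + 5) / 5 = 24/5 = 4.8
  x̄ = (4.4, 4.8),  deviation x̄ - mu_0 = (4.4, 4.8) - (5, 7) = (-0.6, -2.2).

Step 2 — sample covariance matrix, S[i,j] = (1/(n-1)) · Σ_k (x_{k,i} - mean_i) · (x_{k,j} - mean_j), divisor n-1 = 4:
  S[X,X] = ((2.6)·(2.6) + (-2.4)·(-2.4) + (-2.4)·(-2.4) + (-2.4)·(-2.4) + (4.6)·(4.6)) / 4 = 45.2/4 = 11.3
  S[X,Y] = ((2.6)·(2.2) + (-2.4)·(-0.8) + (-2.4)·(-3.8) + (-2.4)·(2.2) + (4.6)·(0.2)) / 4 = 12.4/4 = 3.1
  S[Y,Y] = ((2.2)·(2.2) + (-0.8)·(-0.8) + (-3.8)·(-3.8) + (2.2)·(2.2) + (0.2)·(0.2)) / 4 = 24.8/4 = 6.2
  S = [[11.3, 3.1],
 [3.1, 6.2]].

Step 3 — invert S. det(S) = 11.3·6.2 - (3.1)² = 60.45.
  S^{-1} = (1/det) · [[d, -b], [-b, a]] = [[0.1026, -0.0513],
 [-0.0513, 0.1869]].

Step 4 — quadratic form (x̄ - mu_0)^T · S^{-1} · (x̄ - mu_0):
  S^{-1} · (x̄ - mu_0) = (0.0513, -0.3805),
  (x̄ - mu_0)^T · [...] = (-0.6)·(0.0513) + (-2.2)·(-0.3805) = 0.8063.

Step 5 — scale by n: T² = 5 · 0.8063 = 4.0314.

T² ≈ 4.0314


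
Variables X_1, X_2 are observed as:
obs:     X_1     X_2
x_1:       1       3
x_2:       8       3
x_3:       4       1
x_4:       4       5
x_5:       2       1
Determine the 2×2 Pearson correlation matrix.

Step 1 — column means:
  mean(X_1) = (1 + 8 + 4 + 4 + 2) / 5 = 19/5 = 3.8
  mean(X_2) = (3 + 3 + 1 + 5 + 1) / 5 = 13/5 = 2.6

Step 2 — sample variances and covariances s[i,j] = (1/(n-1)) · Σ_k (x_{k,i} - mean_i) · (x_{k,j} - mean_j), with n-1 = 4:
  s[X_1,X_1] = ((-2.8)·(-2.8) + (4.2)·(4.2) + (0.2)·(0.2) + (0.2)·(0.2) + (-1.8)·(-1.8)) / 4 = 28.8/4 = 7.2
  s[X_1,X_2] = ((-2.8)·(0.4) + (4.2)·(0.4) + (0.2)·(-1.6) + (0.2)·(2.4) + (-1.8)·(-1.6)) / 4 = 3.6/4 = 0.9
  s[X_2,X_2] = ((0.4)·(0.4) + (0.4)·(0.4) + (-1.6)·(-1.6) + (2.4)·(2.4) + (-1.6)·(-1.6)) / 4 = 11.2/4 = 2.8
  Sample standard deviations s_i = √(s[i,i]):
  s(X_1) = √(7.2) = 2.6833
  s(X_2) = √(2.8) = 1.6733

Step 3 — r_{ij} = s_{ij} / (s_i · s_j):
  r[X_1,X_1] = 1 (diagonal).
  r[X_1,X_2] = 0.9 / (2.6833 · 1.6733) = 0.9 / 4.49 = 0.2004
  r[X_2,X_2] = 1 (diagonal).

R is symmetric with unit diagonal. Assembling:

R = [[1, 0.2004],
 [0.2004, 1]]


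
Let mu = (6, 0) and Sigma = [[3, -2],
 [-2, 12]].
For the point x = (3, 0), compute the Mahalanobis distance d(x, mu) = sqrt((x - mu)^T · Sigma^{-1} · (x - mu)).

Step 1 — centre the observation: (x - mu) = (-3, 0).

Step 2 — invert Sigma. det(Sigma) = 3·12 - (-2)² = 32.
  Sigma^{-1} = (1/det) · [[d, -b], [-b, a]] = [[0.375, 0.0625],
 [0.0625, 0.0938]].

Step 3 — form the quadratic (x - mu)^T · Sigma^{-1} · (x - mu):
  Sigma^{-1} · (x - mu) = (-1.125, -0.1875).
  (x - mu)^T · [Sigma^{-1} · (x - mu)] = (-3)·(-1.125) + (0)·(-0.1875) = 3.375.

Step 4 — take square root: d = √(3.375) ≈ 1.8371.

d(x, mu) = √(3.375) ≈ 1.8371


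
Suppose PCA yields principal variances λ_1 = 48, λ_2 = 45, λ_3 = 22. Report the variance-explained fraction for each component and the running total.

Step 1 — total variance = trace(Sigma) = Σ λ_i = 48 + 45 + 22 = 115.

Step 2 — fraction explained by component i = λ_i / Σ λ:
  PC1: 48/115 = 0.4174
  PC2: 45/115 = 0.3913
  PC3: 22/115 = 0.1913

Step 3 — cumulative fraction after k components = (λ_1 + ... + λ_k) / Σ λ:
  k = 1: 48/115 = 0.4174
  k = 2: (48 + 45)/115 = 93/115 = 0.8087
  k = 3: (48 + 45 + 22)/115 = 115/115 = 1

Summary (fraction, with percent):

explained: PC1 0.4174 (41.74%), PC2 0.3913 (39.13%), PC3 0.1913 (19.13%);  cumulative: 0.4174, 0.8087, 1


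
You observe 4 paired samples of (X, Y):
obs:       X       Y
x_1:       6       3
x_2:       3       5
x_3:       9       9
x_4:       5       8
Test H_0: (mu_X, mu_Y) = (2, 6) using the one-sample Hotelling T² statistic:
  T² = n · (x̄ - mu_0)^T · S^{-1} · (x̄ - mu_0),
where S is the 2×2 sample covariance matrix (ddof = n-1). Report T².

Step 1 — sample mean vector:
  mean(X) = (6 + 3 + 9 + 5) / 4 = 23/4 = 5.75
  mean(Y) = (3 + 5 + 9 + 8) / 4 = 25/4 = 6.25
  x̄ = (5.75, 6.25),  deviation x̄ - mu_0 = (5.75, 6.25) - (2, 6) = (3.75, 0.25).

Step 2 — sample covariance matrix, S[i,j] = (1/(n-1)) · Σ_k (x_{k,i} - mean_i) · (x_{k,j} - mean_j), divisor n-1 = 3:
  S[X,X] = ((0.25)·(0.25) + (-2.75)·(-2.75) + (3.25)·(3.25) + (-0.75)·(-0.75)) / 3 = 18.75/3 = 6.25
  S[X,Y] = ((0.25)·(-3.25) + (-2.75)·(-1.25) + (3.25)·(2.75) + (-0.75)·(1.75)) / 3 = 10.25/3 = 3.4167
  S[Y,Y] = ((-3.25)·(-3.25) + (-1.25)·(-1.25) + (2.75)·(2.75) + (1.75)·(1.75)) / 3 = 22.75/3 = 7.5833
  S = [[6.25, 3.4167],
 [3.4167, 7.5833]].

Step 3 — invert S. det(S) = 6.25·7.5833 - (3.4167)² = 35.7222.
  S^{-1} = (1/det) · [[d, -b], [-b, a]] = [[0.2123, -0.0956],
 [-0.0956, 0.175]].

Step 4 — quadratic form (x̄ - mu_0)^T · S^{-1} · (x̄ - mu_0):
  S^{-1} · (x̄ - mu_0) = (0.7722, -0.3149),
  (x̄ - mu_0)^T · [...] = (3.75)·(0.7722) + (0.25)·(-0.3149) = 2.8169.

Step 5 — scale by n: T² = 4 · 2.8169 = 11.2675.

T² ≈ 11.2675


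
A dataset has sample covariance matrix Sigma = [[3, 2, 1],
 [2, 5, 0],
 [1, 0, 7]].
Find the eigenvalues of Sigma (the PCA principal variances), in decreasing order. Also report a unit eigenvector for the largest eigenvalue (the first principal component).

Step 1 — characteristic polynomial p(λ) = det(λI - Sigma) = λ³ - tr·λ² + c_1·λ - det, where tr = trace, c_1 = sum of the principal 2×2 minors, det = det(Sigma):
  tr = 3 + 5 + 7 = 15,
  c_1 = (3·5 - (2)²) + (3·7 - (1)²) + (5·7 - (0)²) = 11 + 20 + 35 = 66,
  det = 3·(5·7 - (0)²) - (2)·((2)·7 - (0)·(1)) + (1)·((2)·(0) - 5·(1)) = 3·(35) - (2)·(14) + (1)·(-5) = 72.
  So p(λ) = λ³ - 15λ² + 66λ - 72.
Step 2 — look for an integer root (rational root theorem: any rational root is an integer divisor of 72). Testing λ = 6:
  p(6) = 216 - 540 + 396 - 72 = 0  ✓
  Dividing out (λ - 6): p(λ) = (λ - 6)(λ² - 9λ + 12).
Step 3 — remaining eigenvalues from the quadratic λ² - 9λ + 12 = 0:
  Δ = 9² - 4·12 = 81 - 48 = 33,  λ = (9 ± √33)/2 = (9 ± 5.7446)/2 ≈ 7.3723 or 1.6277.
  Sorted: λ_1 = 7.3723,  λ_2 = 6,  λ_3 = 1.6277  (check: sum = 15 = tr ✓).

Step 4 — unit eigenvector for λ_1 ≈ 7.3723: v spans the null space of (Sigma - λ_1 I), whose rows are
  r_1 = (-4.3723, 2, 1),  r_2 = (2, -2.3723, 0),  r_3 = (1, 0, -0.3723).
  v is orthogonal to every row, so take v ∝ r_1 × r_2 = ((2)·(0) - (1)·(-2.3723), (1)·(2) - (-4.3723)·(0), (-4.3723)·(-2.3723) - (2)·(2)) ≈ (2.3723, 2, 6.3723).
  Let u = (2.3723, 2, 6.3723).
  ||u|| = √((2.3723)² + (2)² + (6.3723)²) = √(50.2337) ≈ 7.0876,  v_1 = u/||u|| ≈ (0.3347, 0.2822, 0.8991) (||v_1|| = 1).

λ_1 = 7.3723,  λ_2 = 6,  λ_3 = 1.6277;  v_1 ≈ (0.3347, 0.2822, 0.8991)


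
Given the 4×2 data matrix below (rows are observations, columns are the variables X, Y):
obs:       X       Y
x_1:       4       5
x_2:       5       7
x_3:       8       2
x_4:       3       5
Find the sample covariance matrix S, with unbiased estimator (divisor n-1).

Step 1 — column means:
  mean(X) = (4 + 5 + 8 + 3) / 4 = 20/4 = 5
  mean(Y) = (5 + 7 + 2 + 5) / 4 = 19/4 = 4.75

Step 2 — sample covariance S[i,j] = (1/(n-1)) · Σ_k (x_{k,i} - mean_i) · (x_{k,j} - mean_j), with n-1 = 3.
  S[X,X] = ((-1)·(-1) + (0)·(0) + (3)·(3) + (-2)·(-2)) / 3 = 14/3 = 4.6667
  S[X,Y] = ((-1)·(0.25) + (0)·(2.25) + (3)·(-2.75) + (-2)·(0.25)) / 3 = -9/3 = -3
  S[Y,Y] = ((0.25)·(0.25) + (2.25)·(2.25) + (-2.75)·(-2.75) + (0.25)·(0.25)) / 3 = 12.75/3 = 4.25

S is symmetric (S[j,i] = S[i,j]). Assembling:

S = [[4.6667, -3],
 [-3, 4.25]]


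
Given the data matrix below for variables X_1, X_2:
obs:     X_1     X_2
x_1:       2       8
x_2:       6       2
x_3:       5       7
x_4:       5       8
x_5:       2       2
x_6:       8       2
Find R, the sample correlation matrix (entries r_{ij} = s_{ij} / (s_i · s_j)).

Step 1 — column means:
  mean(X_1) = (2 + 6 + 5 + 5 + 2 + 8) / 6 = 28/6 = 4.6667
  mean(X_2) = (8 + 2 + 7 + 8 + 2 + 2) / 6 = 29/6 = 4.8333

Step 2 — sample variances and covariances s[i,j] = (1/(n-1)) · Σ_k (x_{k,i} - mean_i) · (x_{k,j} - mean_j), with n-1 = 5:
  s[X_1,X_1] = ((-2.6667)·(-2.6667) + (1.3333)·(1.3333) + (0.3333)·(0.3333) + (0.3333)·(0.3333) + (-2.6667)·(-2.6667) + (3.3333)·(3.3333)) / 5 = 27.3333/5 = 5.4667
  s[X_1,X_2] = ((-2.6667)·(3.1667) + (1.3333)·(-2.8333) + (0.3333)·(2.1667) + (0.3333)·(3.1667) + (-2.6667)·(-2.8333) + (3.3333)·(-2.8333)) / 5 = -12.3333/5 = -2.4667
  s[X_2,X_2] = ((3.1667)·(3.1667) + (-2.8333)·(-2.8333) + (2.1667)·(2.1667) + (3.1667)·(3.1667) + (-2.8333)·(-2.8333) + (-2.8333)·(-2.8333)) / 5 = 48.8333/5 = 9.7667
  Sample standard deviations s_i = √(s[i,i]):
  s(X_1) = √(5.4667) = 2.3381
  s(X_2) = √(9.7667) = 3.1252

Step 3 — r_{ij} = s_{ij} / (s_i · s_j):
  r[X_1,X_1] = 1 (diagonal).
  r[X_1,X_2] = -2.4667 / (2.3381 · 3.1252) = -2.4667 / 7.3069 = -0.3376
  r[X_2,X_2] = 1 (diagonal).

R is symmetric with unit diagonal. Assembling:

R = [[1, -0.3376],
 [-0.3376, 1]]


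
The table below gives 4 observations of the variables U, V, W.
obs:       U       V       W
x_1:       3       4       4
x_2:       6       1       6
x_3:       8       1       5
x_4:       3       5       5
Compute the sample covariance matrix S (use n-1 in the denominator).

Step 1 — column means:
  mean(U) = (3 + 6 + 8 + 3) / 4 = 20/4 = 5
  mean(V) = (4 + 1 + 1 + 5) / 4 = 11/4 = 2.75
  mean(W) = (4 + 6 + 5 + 5) / 4 = 20/4 = 5

Step 2 — sample covariance S[i,j] = (1/(n-1)) · Σ_k (x_{k,i} - mean_i) · (x_{k,j} - mean_j), with n-1 = 3.
  S[U,U] = ((-2)·(-2) + (1)·(1) + (3)·(3) + (-2)·(-2)) / 3 = 18/3 = 6
  S[U,V] = ((-2)·(1.25) + (1)·(-1.75) + (3)·(-1.75) + (-2)·(2.25)) / 3 = -14/3 = -4.6667
  S[U,W] = ((-2)·(-1) + (1)·(1) + (3)·(0) + (-2)·(0)) / 3 = 3/3 = 1
  S[V,V] = ((1.25)·(1.25) + (-1.75)·(-1.75) + (-1.75)·(-1.75) + (2.25)·(2.25)) / 3 = 12.75/3 = 4.25
  S[V,W] = ((1.25)·(-1) + (-1.75)·(1) + (-1.75)·(0) + (2.25)·(0)) / 3 = -3/3 = -1
  S[W,W] = ((-1)·(-1) + (1)·(1) + (0)·(0) + (0)·(0)) / 3 = 2/3 = 0.6667

S is symmetric (S[j,i] = S[i,j]). Assembling:

S = [[6, -4.6667, 1],
 [-4.6667, 4.25, -1],
 [1, -1, 0.6667]]


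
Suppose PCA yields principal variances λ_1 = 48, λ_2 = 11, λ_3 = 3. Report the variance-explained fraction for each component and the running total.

Step 1 — total variance = trace(Sigma) = Σ λ_i = 48 + 11 + 3 = 62.

Step 2 — fraction explained by component i = λ_i / Σ λ:
  PC1: 48/62 = 0.7742
  PC2: 11/62 = 0.1774
  PC3: 3/62 = 0.0484

Step 3 — cumulative fraction after k components = (λ_1 + ... + λ_k) / Σ λ:
  k = 1: 48/62 = 0.7742
  k = 2: (48 + 11)/62 = 59/62 = 0.9516
  k = 3: (48 + 11 + 3)/62 = 62/62 = 1

Summary (fraction, with percent):

explained: PC1 0.7742 (77.42%), PC2 0.1774 (17.74%), PC3 0.0484 (4.84%);  cumulative: 0.7742, 0.9516, 1


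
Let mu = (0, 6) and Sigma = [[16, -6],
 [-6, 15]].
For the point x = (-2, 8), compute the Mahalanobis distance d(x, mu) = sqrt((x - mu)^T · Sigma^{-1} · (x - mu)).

Step 1 — centre the observation: (x - mu) = (-2, 2).

Step 2 — invert Sigma. det(Sigma) = 16·15 - (-6)² = 204.
  Sigma^{-1} = (1/det) · [[d, -b], [-b, a]] = [[0.0735, 0.0294],
 [0.0294, 0.0784]].

Step 3 — form the quadratic (x - mu)^T · Sigma^{-1} · (x - mu):
  Sigma^{-1} · (x - mu) = (-0.0882, 0.098).
  (x - mu)^T · [Sigma^{-1} · (x - mu)] = (-2)·(-0.0882) + (2)·(0.098) = 0.3725.

Step 4 — take square root: d = √(0.3725) ≈ 0.6104.

d(x, mu) = √(0.3725) ≈ 0.6104


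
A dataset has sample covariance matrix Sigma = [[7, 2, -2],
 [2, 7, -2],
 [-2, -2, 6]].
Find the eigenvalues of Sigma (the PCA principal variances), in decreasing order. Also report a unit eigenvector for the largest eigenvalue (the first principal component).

Step 1 — characteristic polynomial p(λ) = det(λI - Sigma) = λ³ - tr·λ² + c_1·λ - det, where tr = trace, c_1 = sum of the principal 2×2 minors, det = det(Sigma):
  tr = 7 + 7 + 6 = 20,
  c_1 = (7·7 - (2)²) + (7·6 - (-2)²) + (7·6 - (-2)²) = 45 + 38 + 38 = 121,
  det = 7·(7·6 - (-2)²) - (2)·((2)·6 - (-2)·(-2)) + (-2)·((2)·(-2) - 7·(-2)) = 7·(38) - (2)·(8) + (-2)·(10) = 230.
  So p(λ) = λ³ - 20λ² + 121λ - 230.
Step 2 — look for an integer root (rational root theorem: any rational root is an integer divisor of 230). Testing λ = 5:
  p(5) = 125 - 500 + 605 - 230 = 0  ✓
  Dividing out (λ - 5): p(λ) = (λ - 5)(λ² - 15λ + 46).
Step 3 — remaining eigenvalues from the quadratic λ² - 15λ + 46 = 0:
  Δ = 15² - 4·46 = 225 - 184 = 41,  λ = (15 ± √41)/2 = (15 ± 6.4031)/2 ≈ 10.7016 or 4.2984.
  Sorted: λ_1 = 10.7016,  λ_2 = 5,  λ_3 = 4.2984  (check: sum = 20 = tr ✓).

Step 4 — unit eigenvector for λ_1 ≈ 10.7016: v spans the null space of (Sigma - λ_1 I), whose rows are
  r_1 = (-3.7016, 2, -2),  r_2 = (2, -3.7016, -2),  r_3 = (-2, -2, -4.7016).
  v is orthogonal to every row, so take v ∝ r_1 × r_2 = ((2)·(-2) - (-2)·(-3.7016), (-2)·(2) - (-3.7016)·(-2), (-3.7016)·(-3.7016) - (2)·(2)) ≈ (-11.4031, -11.4031, 9.7016).
  Rescale (multiply by -1 so the first nonzero entry is positive): u = (11.4031, 11.4031, -9.7016).
  ||u|| = √((11.4031)² + (11.4031)² + (-9.7016)²) = √(354.1828) ≈ 18.8197,  v_1 = u/||u|| ≈ (0.6059, 0.6059, -0.5155) (||v_1|| = 1).

λ_1 = 10.7016,  λ_2 = 5,  λ_3 = 4.2984;  v_1 ≈ (0.6059, 0.6059, -0.5155)


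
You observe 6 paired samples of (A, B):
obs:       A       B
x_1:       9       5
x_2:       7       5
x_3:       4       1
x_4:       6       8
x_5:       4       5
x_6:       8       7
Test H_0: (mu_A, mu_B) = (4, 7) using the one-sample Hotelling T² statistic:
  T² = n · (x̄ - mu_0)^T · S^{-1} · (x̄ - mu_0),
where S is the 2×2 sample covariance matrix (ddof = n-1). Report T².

Step 1 — sample mean vector:
  mean(A) = (9 + 7 + 4 + 6 + 4 + 8) / 6 = 38/6 = 6.3333
  mean(B) = (5 + 5 + 1 + 8 + 5 + 7) / 6 = 31/6 = 5.1667
  x̄ = (6.3333, 5.1667),  deviation x̄ - mu_0 = (6.3333, 5.1667) - (4, 7) = (2.3333, -1.8333).

Step 2 — sample covariance matrix, S[i,j] = (1/(n-1)) · Σ_k (x_{k,i} - mean_i) · (x_{k,j} - mean_j), divisor n-1 = 5:
  S[A,A] = ((2.6667)·(2.6667) + (0.6667)·(0.6667) + (-2.3333)·(-2.3333) + (-0.3333)·(-0.3333) + (-2.3333)·(-2.3333) + (1.6667)·(1.6667)) / 5 = 21.3333/5 = 4.2667
  S[A,B] = ((2.6667)·(-0.1667) + (0.6667)·(-0.1667) + (-2.3333)·(-4.1667) + (-0.3333)·(2.8333) + (-2.3333)·(-0.1667) + (1.6667)·(1.8333)) / 5 = 11.6667/5 = 2.3333
  S[B,B] = ((-0.1667)·(-0.1667) + (-0.1667)·(-0.1667) + (-4.1667)·(-4.1667) + (2.8333)·(2.8333) + (-0.1667)·(-0.1667) + (1.8333)·(1.8333)) / 5 = 28.8333/5 = 5.7667
  S = [[4.2667, 2.3333],
 [2.3333, 5.7667]].

Step 3 — invert S. det(S) = 4.2667·5.7667 - (2.3333)² = 19.16.
  S^{-1} = (1/det) · [[d, -b], [-b, a]] = [[0.301, -0.1218],
 [-0.1218, 0.2227]].

Step 4 — quadratic form (x̄ - mu_0)^T · S^{-1} · (x̄ - mu_0):
  S^{-1} · (x̄ - mu_0) = (0.9255, -0.6924),
  (x̄ - mu_0)^T · [...] = (2.3333)·(0.9255) + (-1.8333)·(-0.6924) = 3.429.

Step 5 — scale by n: T² = 6 · 3.429 = 20.5741.

T² ≈ 20.5741


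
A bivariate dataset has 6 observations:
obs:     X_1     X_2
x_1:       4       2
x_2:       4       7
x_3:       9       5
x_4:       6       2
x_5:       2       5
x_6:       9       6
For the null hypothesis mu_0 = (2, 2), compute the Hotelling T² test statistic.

Step 1 — sample mean vector:
  mean(X_1) = (4 + 4 + 9 + 6 + 2 + 9) / 6 = 34/6 = 5.6667
  mean(X_2) = (2 + 7 + 5 + 2 + 5 + 6) / 6 = 27/6 = 4.5
  x̄ = (5.6667, 4.5),  deviation x̄ - mu_0 = (5.6667, 4.5) - (2, 2) = (3.6667, 2.5).

Step 2 — sample covariance matrix, S[i,j] = (1/(n-1)) · Σ_k (x_{k,i} - mean_i) · (x_{k,j} - mean_j), divisor n-1 = 5:
  S[X_1,X_1] = ((-1.6667)·(-1.6667) + (-1.6667)·(-1.6667) + (3.3333)·(3.3333) + (0.3333)·(0.3333) + (-3.6667)·(-3.6667) + (3.3333)·(3.3333)) / 5 = 41.3333/5 = 8.2667
  S[X_1,X_2] = ((-1.6667)·(-2.5) + (-1.6667)·(2.5) + (3.3333)·(0.5) + (0.3333)·(-2.5) + (-3.6667)·(0.5) + (3.3333)·(1.5)) / 5 = 4/5 = 0.8
  S[X_2,X_2] = ((-2.5)·(-2.5) + (2.5)·(2.5) + (0.5)·(0.5) + (-2.5)·(-2.5) + (0.5)·(0.5) + (1.5)·(1.5)) / 5 = 21.5/5 = 4.3
  S = [[8.2667, 0.8],
 [0.8, 4.3]].

Step 3 — invert S. det(S) = 8.2667·4.3 - (0.8)² = 34.9067.
  S^{-1} = (1/det) · [[d, -b], [-b, a]] = [[0.1232, -0.0229],
 [-0.0229, 0.2368]].

Step 4 — quadratic form (x̄ - mu_0)^T · S^{-1} · (x̄ - mu_0):
  S^{-1} · (x̄ - mu_0) = (0.3944, 0.508),
  (x̄ - mu_0)^T · [...] = (3.6667)·(0.3944) + (2.5)·(0.508) = 2.7161.

Step 5 — scale by n: T² = 6 · 2.7161 = 16.2968.

T² ≈ 16.2968


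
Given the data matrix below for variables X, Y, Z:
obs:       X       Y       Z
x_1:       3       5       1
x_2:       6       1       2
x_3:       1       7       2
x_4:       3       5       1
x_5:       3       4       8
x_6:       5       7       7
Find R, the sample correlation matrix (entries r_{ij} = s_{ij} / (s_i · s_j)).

Step 1 — column means:
  mean(X) = (3 + 6 + 1 + 3 + 3 + 5) / 6 = 21/6 = 3.5
  mean(Y) = (5 + 1 + 7 + 5 + 4 + 7) / 6 = 29/6 = 4.8333
  mean(Z) = (1 + 2 + 2 + 1 + 8 + 7) / 6 = 21/6 = 3.5

Step 2 — sample variances and covariances s[i,j] = (1/(n-1)) · Σ_k (x_{k,i} - mean_i) · (x_{k,j} - mean_j), with n-1 = 5:
  s[X,X] = ((-0.5)·(-0.5) + (2.5)·(2.5) + (-2.5)·(-2.5) + (-0.5)·(-0.5) + (-0.5)·(-0.5) + (1.5)·(1.5)) / 5 = 15.5/5 = 3.1
  s[X,Y] = ((-0.5)·(0.1667) + (2.5)·(-3.8333) + (-2.5)·(2.1667) + (-0.5)·(0.1667) + (-0.5)·(-0.8333) + (1.5)·(2.1667)) / 5 = -11.5/5 = -2.3
  s[X,Z] = ((-0.5)·(-2.5) + (2.5)·(-1.5) + (-2.5)·(-1.5) + (-0.5)·(-2.5) + (-0.5)·(4.5) + (1.5)·(3.5)) / 5 = 5.5/5 = 1.1
  s[Y,Y] = ((0.1667)·(0.1667) + (-3.8333)·(-3.8333) + (2.1667)·(2.1667) + (0.1667)·(0.1667) + (-0.8333)·(-0.8333) + (2.1667)·(2.1667)) / 5 = 24.8333/5 = 4.9667
  s[Y,Z] = ((0.1667)·(-2.5) + (-3.8333)·(-1.5) + (2.1667)·(-1.5) + (0.1667)·(-2.5) + (-0.8333)·(4.5) + (2.1667)·(3.5)) / 5 = 5.5/5 = 1.1
  s[Z,Z] = ((-2.5)·(-2.5) + (-1.5)·(-1.5) + (-1.5)·(-1.5) + (-2.5)·(-2.5) + (4.5)·(4.5) + (3.5)·(3.5)) / 5 = 49.5/5 = 9.9
  Sample standard deviations s_i = √(s[i,i]):
  s(X) = √(3.1) = 1.7607
  s(Y) = √(4.9667) = 2.2286
  s(Z) = √(9.9) = 3.1464

Step 3 — r_{ij} = s_{ij} / (s_i · s_j):
  r[X,X] = 1 (diagonal).
  r[X,Y] = -2.3 / (1.7607 · 2.2286) = -2.3 / 3.9239 = -0.5862
  r[X,Z] = 1.1 / (1.7607 · 3.1464) = 1.1 / 5.5399 = 0.1986
  r[Y,Y] = 1 (diagonal).
  r[Y,Z] = 1.1 / (2.2286 · 3.1464) = 1.1 / 7.0121 = 0.1569
  r[Z,Z] = 1 (diagonal).

R is symmetric with unit diagonal. Assembling:

R = [[1, -0.5862, 0.1986],
 [-0.5862, 1, 0.1569],
 [0.1986, 0.1569, 1]]
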